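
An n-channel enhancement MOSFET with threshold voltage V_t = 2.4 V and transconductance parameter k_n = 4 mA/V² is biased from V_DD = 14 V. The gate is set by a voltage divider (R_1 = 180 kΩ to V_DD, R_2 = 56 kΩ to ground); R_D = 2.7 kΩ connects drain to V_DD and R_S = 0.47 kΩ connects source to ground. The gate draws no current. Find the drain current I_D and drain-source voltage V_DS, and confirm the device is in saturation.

I_D ≈ 0.7 mA, V_DS ≈ 12 V

V_G = V_DD·R_2/(R_1+R_2) = 14×56/236 = 3.32 V.
Assume saturation: I_D = (k_n/2)(V_GS − V_t)² with V_GS = V_G − I_D·R_S = 3.32 − 0.47·I_D.
Substituting gives 0.442·I_D² − 2.73·I_D + 1.7 = 0, with roots I_D = 0.702 or 5.49 mA.
The root I_D = 5.49 mA gives V_GS = 0.744 V ≤ V_t, so take I_D = 0.702 mA.
Then V_GS = 2.99 V and V_DS = V_DD − I_D(R_D+R_S) = 14 − 0.702×3.17 = 11.8 V.
Saturation requires V_DS ≥ V_GS − V_t = 0.592 V; 11.8 ≥ 0.592 ✓.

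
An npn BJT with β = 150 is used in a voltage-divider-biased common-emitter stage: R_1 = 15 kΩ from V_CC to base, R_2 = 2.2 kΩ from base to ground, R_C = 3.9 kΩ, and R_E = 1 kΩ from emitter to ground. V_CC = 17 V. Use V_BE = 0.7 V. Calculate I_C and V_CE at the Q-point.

Thevenize the base divider: V_Th = V_CC·R_2/(R_1+R_2) = 17×2.2/17.2 = 2.17 V, R_Th = R_1‖R_2 = 1.92 kΩ.
Base-emitter loop: V_Th = I_B·R_Th + V_BE + (β+1)I_B·R_E, so I_B = (2.17 − 0.7) / (1.92 + 151×1) = 0.00964 mA.
I_C = β·I_B = 150×0.00964 = 1.45 mA, and I_E = (β+1)I_B = 1.46 mA.
V_CE = V_CC − I_C·R_C − I_E·R_E = 17 − 1.45×3.9 − 1.46×1 = 9.9 V.
V_CE = 9.9 V > 0.2 V confirms active-region operation.

I_C ≈ 1.4 mA, V_CE ≈ 9.9 V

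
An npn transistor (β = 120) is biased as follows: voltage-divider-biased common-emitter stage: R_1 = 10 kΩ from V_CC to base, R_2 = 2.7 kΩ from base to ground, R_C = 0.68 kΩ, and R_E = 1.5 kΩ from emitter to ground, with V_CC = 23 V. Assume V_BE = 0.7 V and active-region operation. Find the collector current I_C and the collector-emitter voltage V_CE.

I_C ≈ 2.7 mA, V_CE ≈ 17 V

Thevenize the base divider: V_Th = V_CC·R_2/(R_1+R_2) = 23×2.7/12.7 = 4.89 V, R_Th = R_1‖R_2 = 2.13 kΩ.
Base-emitter loop: V_Th = I_B·R_Th + V_BE + (β+1)I_B·R_E, so I_B = (4.89 − 0.7) / (2.13 + 121×1.5) = 0.0228 mA.
I_C = β·I_B = 120×0.0228 = 2.74 mA, and I_E = (β+1)I_B = 2.76 mA.
V_CE = V_CC − I_C·R_C − I_E·R_E = 23 − 2.74×0.68 − 2.76×1.5 = 17 V.
V_CE = 17 V > 0.2 V confirms active-region operation.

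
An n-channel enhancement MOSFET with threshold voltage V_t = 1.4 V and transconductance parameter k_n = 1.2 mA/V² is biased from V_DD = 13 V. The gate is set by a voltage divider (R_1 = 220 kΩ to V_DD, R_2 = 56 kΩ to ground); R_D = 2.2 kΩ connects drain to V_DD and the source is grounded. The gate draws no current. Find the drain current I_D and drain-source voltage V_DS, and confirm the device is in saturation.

I_D ≈ 0.92 mA, V_DS ≈ 11 V

V_G = V_DD·R_2/(R_1+R_2) = 13×56/276 = 2.64 V. With the source grounded, V_GS = V_G = 2.64 V.
Assume saturation: I_D = (k_n/2)(V_GS − V_t)² = (1.2/2)×(2.64 − 1.4)² = 0.6×1.24² = 0.919 mA.
V_DS = V_DD − I_D·R_D = 13 − 0.919×2.2 = 11 V.
Saturation requires V_DS ≥ V_GS − V_t = 1.24 V; 11 ≥ 1.24 ✓.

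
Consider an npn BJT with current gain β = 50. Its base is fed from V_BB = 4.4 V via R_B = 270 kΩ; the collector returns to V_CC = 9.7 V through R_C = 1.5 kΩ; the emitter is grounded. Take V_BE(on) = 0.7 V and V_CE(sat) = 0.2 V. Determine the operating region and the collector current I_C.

Assume active. Base-emitter loop: I_B = (V_BB − V_BE)/R_B = (4.4 − 0.7)/270 = 0.0137 mA.
I_C = β·I_B = 50×0.0137 = 0.685 mA.
V_CE = V_CC − I_C·R_C = 9.7 − 0.685×1.5 = 8.67 V > V_CE(sat), so the active-region assumption holds.

active; I_C ≈ 0.69 mA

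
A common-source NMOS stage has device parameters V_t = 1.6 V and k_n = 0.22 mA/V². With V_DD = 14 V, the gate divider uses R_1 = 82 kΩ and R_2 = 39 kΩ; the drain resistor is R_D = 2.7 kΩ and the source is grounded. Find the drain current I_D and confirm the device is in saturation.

V_G = V_DD·R_2/(R_1+R_2) = 14×39/121 = 4.51 V. With the source grounded, V_GS = V_G = 4.51 V.
Assume saturation: I_D = (k_n/2)(V_GS − V_t)² = (0.22/2)×(4.51 − 1.6)² = 0.11×2.91² = 0.933 mA.
V_DS = V_DD − I_D·R_D = 14 − 0.933×2.7 = 11.5 V.
Saturation requires V_DS ≥ V_GS − V_t = 2.91 V; 11.5 ≥ 2.91 ✓.

I_D ≈ 0.93 mA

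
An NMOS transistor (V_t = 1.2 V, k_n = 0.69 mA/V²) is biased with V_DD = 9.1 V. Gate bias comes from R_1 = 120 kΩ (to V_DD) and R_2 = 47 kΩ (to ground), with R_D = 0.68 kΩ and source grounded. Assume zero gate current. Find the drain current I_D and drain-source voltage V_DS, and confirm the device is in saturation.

V_G = V_DD·R_2/(R_1+R_2) = 9.1×47/167 = 2.56 V. With the source grounded, V_GS = V_G = 2.56 V.
Assume saturation: I_D = (k_n/2)(V_GS − V_t)² = (0.69/2)×(2.56 − 1.2)² = 0.345×1.36² = 0.639 mA.
V_DS = V_DD − I_D·R_D = 9.1 − 0.639×0.68 = 8.67 V.
Saturation requires V_DS ≥ V_GS − V_t = 1.36 V; 8.67 ≥ 1.36 ✓.

I_D ≈ 0.64 mA, V_DS ≈ 8.7 V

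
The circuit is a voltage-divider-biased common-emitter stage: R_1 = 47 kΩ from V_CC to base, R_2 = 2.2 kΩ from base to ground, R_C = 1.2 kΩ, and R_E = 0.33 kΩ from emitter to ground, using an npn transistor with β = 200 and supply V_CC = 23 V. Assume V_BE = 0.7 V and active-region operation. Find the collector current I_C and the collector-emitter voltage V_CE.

Thevenize the base divider: V_Th = V_CC·R_2/(R_1+R_2) = 23×2.2/49.2 = 1.03 V, R_Th = R_1‖R_2 = 2.1 kΩ.
Base-emitter loop: V_Th = I_B·R_Th + V_BE + (β+1)I_B·R_E, so I_B = (1.03 − 0.7) / (2.1 + 201×0.33) = 0.0048 mA.
I_C = β·I_B = 200×0.0048 = 0.96 mA, and I_E = (β+1)I_B = 0.965 mA.
V_CE = V_CC − I_C·R_C − I_E·R_E = 23 − 0.96×1.2 − 0.965×0.33 = 21.5 V.
V_CE = 21.5 V > 0.2 V confirms active-region operation.

I_C ≈ 0.96 mA, V_CE ≈ 22 V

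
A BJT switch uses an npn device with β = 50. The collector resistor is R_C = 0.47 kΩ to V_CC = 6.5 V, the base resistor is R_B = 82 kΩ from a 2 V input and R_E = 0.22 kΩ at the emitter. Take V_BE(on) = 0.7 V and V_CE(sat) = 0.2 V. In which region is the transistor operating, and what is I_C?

active; I_C ≈ 0.7 mA

Assume active. Base-emitter loop: I_B = (V_BB − V_BE)/(R_B + (β+1)R_E) = (2 − 0.7)/(82 + 51×0.22) = 0.0139 mA.
I_C = β·I_B = 50×0.0139 = 0.697 mA.
V_CE = V_CC − I_C·R_C − I_E·R_E = 6.5 − 0.697×0.47 − 0.711×0.22 = 6.02 V > V_CE(sat), so the active-region assumption holds.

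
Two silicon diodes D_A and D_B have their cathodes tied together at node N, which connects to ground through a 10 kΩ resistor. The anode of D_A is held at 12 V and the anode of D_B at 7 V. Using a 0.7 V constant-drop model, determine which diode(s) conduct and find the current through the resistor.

Only D_A conducts; I_R ≈ 1.1 mA

Assume both conduct. Then node N would need to be at both 12−0.7 = 11.3 V and 7−0.7 = 6.3 V, which is impossible.
Assume only D_A conducts: V_N = 12 − 0.7 = 11.3 V, so I_R = 11.3/10 = 1.13 mA.
Check D_B: its anode-to-cathode voltage is 7 − 11.3 = -4.3 V < 0.7 V, so it is off. The assumption is consistent.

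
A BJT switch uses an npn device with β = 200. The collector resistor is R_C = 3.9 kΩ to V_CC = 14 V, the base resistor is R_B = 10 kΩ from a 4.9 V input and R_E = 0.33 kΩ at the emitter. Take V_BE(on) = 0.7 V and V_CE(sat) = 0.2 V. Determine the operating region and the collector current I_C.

saturation; I_C ≈ 3.2 mA

Assume active: I_B = (4.9 − 0.7)/(10 + 201×0.33) = 0.055 mA, I_C = β·I_B = 11 mA.
Then V_CE = 14 − 11×3.9 − 11.1×0.33 = -32.6 V < 0.2 V — the active assumption fails.
Re-solve with V_CE = 0.2 V. KCL at the emitter: V_E/R_E = (V_BB−0.7−V_E)/R_B + (V_CC−0.2−V_E)/R_C, giving V_E = 1.17 V.
I_C = (V_CC − 0.2 − V_E)/R_C = (13.8 − 1.17)/3.9 = 3.24 mA.
Check: I_B = (4.2 − 1.17)/10 = 0.303 mA, and β·I_B = 60.6 mA > I_C, confirming saturation.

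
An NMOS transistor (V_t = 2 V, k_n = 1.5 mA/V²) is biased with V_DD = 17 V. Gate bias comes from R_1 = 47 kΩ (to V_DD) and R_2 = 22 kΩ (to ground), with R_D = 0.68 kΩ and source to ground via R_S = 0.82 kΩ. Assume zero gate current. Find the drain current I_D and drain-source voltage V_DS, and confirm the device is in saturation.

V_G = V_DD·R_2/(R_1+R_2) = 17×22/69 = 5.42 V.
Assume saturation: I_D = (k_n/2)(V_GS − V_t)² with V_GS = V_G − I_D·R_S = 5.42 − 0.82·I_D.
Substituting gives 0.504·I_D² − 5.21·I_D + 8.77 = 0, with roots I_D = 2.12 or 8.2 mA.
The root I_D = 8.2 mA gives V_GS = -1.31 V ≤ V_t, so take I_D = 2.12 mA.
Then V_GS = 3.68 V and V_DS = V_DD − I_D(R_D+R_S) = 17 − 2.12×1.5 = 13.8 V.
Saturation requires V_DS ≥ V_GS − V_t = 1.68 V; 13.8 ≥ 1.68 ✓.

I_D ≈ 2.1 mA, V_DS ≈ 14 V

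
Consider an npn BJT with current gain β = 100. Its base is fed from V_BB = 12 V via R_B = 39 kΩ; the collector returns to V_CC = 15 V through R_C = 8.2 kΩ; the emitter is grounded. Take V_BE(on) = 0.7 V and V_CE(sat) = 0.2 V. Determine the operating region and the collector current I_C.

saturation; I_C ≈ 1.8 mA

Assume active: I_B = (12 − 0.7)/39 = 0.29 mA, giving I_C = β·I_B = 29 mA.
But then V_CE = 15 − 29×8.2 = -223 V < V_CE(sat) = 0.2 V — impossible in the active region.
So the transistor is saturated. With V_CE = 0.2 V, I_C = (V_CC − 0.2)/R_C = 14.8/8.2 = 1.8 mA.
Check: β·I_B = 29 mA > I_C = 1.8 mA, confirming saturation.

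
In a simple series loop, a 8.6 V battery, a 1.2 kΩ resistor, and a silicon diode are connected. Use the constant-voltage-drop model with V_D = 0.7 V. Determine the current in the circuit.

I ≈ 6.6 mA

KVL around the loop: 8.6 = V_D + I·R = 0.7 + I × 1.2 kΩ.
So I = (8.6 − 0.7) / 1.2 kΩ = 7.9 / 1.2 = 6.58 mA.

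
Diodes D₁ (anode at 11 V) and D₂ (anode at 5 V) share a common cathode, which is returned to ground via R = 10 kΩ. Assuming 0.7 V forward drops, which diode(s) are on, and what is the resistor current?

Assume both conduct. Then node N would need to be at both 11−0.7 = 10.3 V and 5−0.7 = 4.3 V, which is impossible.
Assume only D₁ conducts: V_N = 11 − 0.7 = 10.3 V, so I_R = 10.3/10 = 1.03 mA.
Check D₂: its anode-to-cathode voltage is 5 − 10.3 = -5.3 V < 0.7 V, so it is off. The assumption is consistent.

Only D₁ conducts; I_R ≈ 1 mA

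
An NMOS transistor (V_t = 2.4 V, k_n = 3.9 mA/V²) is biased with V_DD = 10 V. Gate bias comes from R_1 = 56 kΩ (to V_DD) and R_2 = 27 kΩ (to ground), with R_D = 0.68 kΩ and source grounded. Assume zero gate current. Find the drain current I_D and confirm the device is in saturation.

V_G = V_DD·R_2/(R_1+R_2) = 10×27/83 = 3.25 V. With the source grounded, V_GS = V_G = 3.25 V.
Assume saturation: I_D = (k_n/2)(V_GS − V_t)² = (3.9/2)×(3.25 − 2.4)² = 1.95×0.853² = 1.42 mA.
V_DS = V_DD − I_D·R_D = 10 − 1.42×0.68 = 9.04 V.
Saturation requires V_DS ≥ V_GS − V_t = 0.853 V; 9.04 ≥ 0.853 ✓.

I_D ≈ 1.4 mA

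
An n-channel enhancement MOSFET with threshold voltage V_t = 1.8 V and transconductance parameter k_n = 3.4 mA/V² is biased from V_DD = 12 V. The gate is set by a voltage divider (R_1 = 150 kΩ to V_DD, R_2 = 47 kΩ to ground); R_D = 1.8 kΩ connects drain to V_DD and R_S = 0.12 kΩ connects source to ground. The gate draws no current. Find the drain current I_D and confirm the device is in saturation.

V_G = V_DD·R_2/(R_1+R_2) = 12×47/197 = 2.86 V.
Assume saturation: I_D = (k_n/2)(V_GS − V_t)² with V_GS = V_G − I_D·R_S = 2.86 − 0.12·I_D.
Substituting gives 0.0245·I_D² − 1.43·I_D + 1.92 = 0, with roots I_D = 1.37 or 57.2 mA.
The root I_D = 57.2 mA gives V_GS = -4 V ≤ V_t, so take I_D = 1.37 mA.
Then V_GS = 2.7 V and V_DS = V_DD − I_D(R_D+R_S) = 12 − 1.37×1.92 = 9.37 V.
Saturation requires V_DS ≥ V_GS − V_t = 0.898 V; 9.37 ≥ 0.898 ✓.

I_D ≈ 1.4 mA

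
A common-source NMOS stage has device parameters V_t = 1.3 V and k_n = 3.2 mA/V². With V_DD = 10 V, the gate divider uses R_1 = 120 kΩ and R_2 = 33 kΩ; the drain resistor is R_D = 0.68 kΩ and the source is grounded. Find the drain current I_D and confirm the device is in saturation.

I_D ≈ 1.2 mA

V_G = V_DD·R_2/(R_1+R_2) = 10×33/153 = 2.16 V. With the source grounded, V_GS = V_G = 2.16 V.
Assume saturation: I_D = (k_n/2)(V_GS − V_t)² = (3.2/2)×(2.16 − 1.3)² = 1.6×0.857² = 1.17 mA.
V_DS = V_DD − I_D·R_D = 10 − 1.17×0.68 = 9.2 V.
Saturation requires V_DS ≥ V_GS − V_t = 0.857 V; 9.2 ≥ 0.857 ✓.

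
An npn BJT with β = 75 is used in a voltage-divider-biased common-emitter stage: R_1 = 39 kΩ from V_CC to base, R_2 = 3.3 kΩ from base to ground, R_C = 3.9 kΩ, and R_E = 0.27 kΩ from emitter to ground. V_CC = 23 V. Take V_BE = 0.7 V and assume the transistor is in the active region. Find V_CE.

V_CE ≈ 8.5 V

Thevenize the base divider: V_Th = V_CC·R_2/(R_1+R_2) = 23×3.3/42.3 = 1.79 V, R_Th = R_1‖R_2 = 3.04 kΩ.
Base-emitter loop: V_Th = I_B·R_Th + V_BE + (β+1)I_B·R_E, so I_B = (1.79 − 0.7) / (3.04 + 76×0.27) = 0.0464 mA.
I_C = β·I_B = 75×0.0464 = 3.48 mA, and I_E = (β+1)I_B = 3.53 mA.
V_CE = V_CC − I_C·R_C − I_E·R_E = 23 − 3.48×3.9 − 3.53×0.27 = 8.46 V.
V_CE = 8.46 V > 0.2 V confirms active-region operation.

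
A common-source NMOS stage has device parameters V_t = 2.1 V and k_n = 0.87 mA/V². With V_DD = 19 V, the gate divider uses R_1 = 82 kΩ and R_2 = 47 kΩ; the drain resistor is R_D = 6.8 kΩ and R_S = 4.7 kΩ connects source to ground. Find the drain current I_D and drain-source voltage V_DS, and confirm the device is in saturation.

V_G = V_DD·R_2/(R_1+R_2) = 19×47/129 = 6.92 V.
Assume saturation: I_D = (k_n/2)(V_GS − V_t)² with V_GS = V_G − I_D·R_S = 6.92 − 4.7·I_D.
Substituting gives 9.61·I_D² − 20.7·I_D + 10.1 = 0, with roots I_D = 0.747 or 1.41 mA.
The root I_D = 1.41 mA gives V_GS = 0.3 V ≤ V_t, so take I_D = 0.747 mA.
Then V_GS = 3.41 V and V_DS = V_DD − I_D(R_D+R_S) = 19 − 0.747×11.5 = 10.4 V.
Saturation requires V_DS ≥ V_GS − V_t = 1.31 V; 10.4 ≥ 1.31 ✓.

I_D ≈ 0.75 mA, V_DS ≈ 10 V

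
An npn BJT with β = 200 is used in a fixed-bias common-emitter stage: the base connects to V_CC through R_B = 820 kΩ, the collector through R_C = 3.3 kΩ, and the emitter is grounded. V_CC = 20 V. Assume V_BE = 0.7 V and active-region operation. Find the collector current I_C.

I_C ≈ 4.7 mA

Base loop: V_CC = I_B·R_B + V_BE, so I_B = (20 − 0.7)/820 kΩ = 0.0235 mA.
In the active region I_C = β·I_B = 200 × 0.0235 = 4.71 mA.
Collector loop: V_CE = V_CC − I_C·R_C = 20 − 4.71×3.3 = 4.47 V.
Since V_CE = 4.47 V > V_CE(sat) ≈ 0.2 V, the transistor is in the active region as assumed.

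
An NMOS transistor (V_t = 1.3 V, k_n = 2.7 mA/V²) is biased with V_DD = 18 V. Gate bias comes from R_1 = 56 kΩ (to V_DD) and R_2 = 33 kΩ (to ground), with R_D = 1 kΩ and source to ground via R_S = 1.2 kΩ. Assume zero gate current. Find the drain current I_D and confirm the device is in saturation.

I_D ≈ 3.2 mA

V_G = V_DD·R_2/(R_1+R_2) = 18×33/89 = 6.67 V.
Assume saturation: I_D = (k_n/2)(V_GS − V_t)² with V_GS = V_G − I_D·R_S = 6.67 − 1.2·I_D.
Substituting gives 1.94·I_D² − 18.4·I_D + 39 = 0, with roots I_D = 3.2 or 6.28 mA.
The root I_D = 6.28 mA gives V_GS = -0.856 V ≤ V_t, so take I_D = 3.2 mA.
Then V_GS = 2.84 V and V_DS = V_DD − I_D(R_D+R_S) = 18 − 3.2×2.2 = 11 V.
Saturation requires V_DS ≥ V_GS − V_t = 1.54 V; 11 ≥ 1.54 ✓.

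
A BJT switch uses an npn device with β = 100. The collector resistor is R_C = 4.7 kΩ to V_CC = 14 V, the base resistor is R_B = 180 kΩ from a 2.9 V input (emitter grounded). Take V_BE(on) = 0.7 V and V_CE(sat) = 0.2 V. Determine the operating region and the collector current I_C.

Assume active. Base-emitter loop: I_B = (V_BB − V_BE)/R_B = (2.9 − 0.7)/180 = 0.0122 mA.
I_C = β·I_B = 100×0.0122 = 1.22 mA.
V_CE = V_CC − I_C·R_C = 14 − 1.22×4.7 = 8.26 V > V_CE(sat), so the active-region assumption holds.

active; I_C ≈ 1.2 mA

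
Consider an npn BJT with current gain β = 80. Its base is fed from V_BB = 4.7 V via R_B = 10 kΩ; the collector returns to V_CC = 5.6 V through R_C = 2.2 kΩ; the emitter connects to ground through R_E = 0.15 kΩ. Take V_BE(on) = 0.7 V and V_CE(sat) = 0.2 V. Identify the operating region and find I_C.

Assume active: I_B = (4.7 − 0.7)/(10 + 81×0.15) = 0.181 mA, I_C = β·I_B = 14.4 mA.
Then V_CE = 5.6 − 14.4×2.2 − 14.6×0.15 = -28.4 V < 0.2 V — the active assumption fails.
Re-solve with V_CE = 0.2 V. KCL at the emitter: V_E/R_E = (V_BB−0.7−V_E)/R_B + (V_CC−0.2−V_E)/R_C, giving V_E = 0.395 V.
I_C = (V_CC − 0.2 − V_E)/R_C = (5.4 − 0.395)/2.2 = 2.27 mA.
Check: I_B = (4 − 0.395)/10 = 0.36 mA, and β·I_B = 28.8 mA > I_C, confirming saturation.

saturation; I_C ≈ 2.3 mA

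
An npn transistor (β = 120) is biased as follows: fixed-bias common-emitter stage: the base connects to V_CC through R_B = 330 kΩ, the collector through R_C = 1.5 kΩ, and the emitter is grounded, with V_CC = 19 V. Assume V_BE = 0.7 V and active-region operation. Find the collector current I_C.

I_C ≈ 6.7 mA

Base loop: V_CC = I_B·R_B + V_BE, so I_B = (19 − 0.7)/330 kΩ = 0.0555 mA.
In the active region I_C = β·I_B = 120 × 0.0555 = 6.65 mA.
Collector loop: V_CE = V_CC − I_C·R_C = 19 − 6.65×1.5 = 9.02 V.
Since V_CE = 9.02 V > V_CE(sat) ≈ 0.2 V, the transistor is in the active region as assumed.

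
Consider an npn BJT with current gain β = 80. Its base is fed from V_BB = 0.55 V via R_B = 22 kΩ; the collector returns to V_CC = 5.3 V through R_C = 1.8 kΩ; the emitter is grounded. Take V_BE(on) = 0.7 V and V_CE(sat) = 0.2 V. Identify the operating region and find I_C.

cutoff; I_C ≈ 0

V_BB = 0.55 V ≤ V_BE(on) = 0.7 V, so the base-emitter junction is not forward biased.
The transistor is in cutoff: I_B = I_C = 0.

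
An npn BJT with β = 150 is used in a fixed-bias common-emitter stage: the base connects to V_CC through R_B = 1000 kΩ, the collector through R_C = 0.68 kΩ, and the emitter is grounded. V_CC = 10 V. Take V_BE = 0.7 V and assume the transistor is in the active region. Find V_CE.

V_CE ≈ 9.1 V

Base loop: V_CC = I_B·R_B + V_BE, so I_B = (10 − 0.7)/1000 kΩ = 0.0093 mA.
In the active region I_C = β·I_B = 150 × 0.0093 = 1.4 mA.
Collector loop: V_CE = V_CC − I_C·R_C = 10 − 1.4×0.68 = 9.05 V.
Since V_CE = 9.05 V > V_CE(sat) ≈ 0.2 V, the transistor is in the active region as assumed.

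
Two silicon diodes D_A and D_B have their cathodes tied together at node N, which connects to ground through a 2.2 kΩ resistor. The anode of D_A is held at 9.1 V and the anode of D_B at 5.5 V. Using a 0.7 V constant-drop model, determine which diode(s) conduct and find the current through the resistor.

Only D_A conducts; I_R ≈ 3.8 mA

Assume both conduct. Then node N would need to be at both 9.1−0.7 = 8.4 V and 5.5−0.7 = 4.8 V, which is impossible.
Assume only D_A conducts: V_N = 9.1 − 0.7 = 8.4 V, so I_R = 8.4/2.2 = 3.82 mA.
Check D_B: its anode-to-cathode voltage is 5.5 − 8.4 = -2.9 V < 0.7 V, so it is off. The assumption is consistent.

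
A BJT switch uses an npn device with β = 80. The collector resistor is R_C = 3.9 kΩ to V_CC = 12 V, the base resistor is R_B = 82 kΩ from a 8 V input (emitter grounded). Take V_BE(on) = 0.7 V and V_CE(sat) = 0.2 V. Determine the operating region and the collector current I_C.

saturation; I_C ≈ 3 mA

Assume active: I_B = (8 − 0.7)/82 = 0.089 mA, giving I_C = β·I_B = 7.12 mA.
But then V_CE = 12 − 7.12×3.9 = -15.8 V < V_CE(sat) = 0.2 V — impossible in the active region.
So the transistor is saturated. With V_CE = 0.2 V, I_C = (V_CC − 0.2)/R_C = 11.8/3.9 = 3.03 mA.
Check: β·I_B = 7.12 mA > I_C = 3.03 mA, confirming saturation.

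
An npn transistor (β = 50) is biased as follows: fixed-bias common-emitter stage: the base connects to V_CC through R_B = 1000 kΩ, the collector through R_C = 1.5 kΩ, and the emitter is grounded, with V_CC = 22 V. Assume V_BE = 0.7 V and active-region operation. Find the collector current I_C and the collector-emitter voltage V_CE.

Base loop: V_CC = I_B·R_B + V_BE, so I_B = (22 − 0.7)/1000 kΩ = 0.0213 mA.
In the active region I_C = β·I_B = 50 × 0.0213 = 1.06 mA.
Collector loop: V_CE = V_CC − I_C·R_C = 22 − 1.06×1.5 = 20.4 V.
Since V_CE = 20.4 V > V_CE(sat) ≈ 0.2 V, the transistor is in the active region as assumed.

I_C ≈ 1.1 mA, V_CE ≈ 20 V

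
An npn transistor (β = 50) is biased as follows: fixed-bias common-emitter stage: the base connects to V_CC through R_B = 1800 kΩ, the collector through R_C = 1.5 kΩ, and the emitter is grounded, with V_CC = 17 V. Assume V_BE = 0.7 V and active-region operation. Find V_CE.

Base loop: V_CC = I_B·R_B + V_BE, so I_B = (17 − 0.7)/1800 kΩ = 0.00906 mA.
In the active region I_C = β·I_B = 50 × 0.00906 = 0.453 mA.
Collector loop: V_CE = V_CC − I_C·R_C = 17 − 0.453×1.5 = 16.3 V.
Since V_CE = 16.3 V > V_CE(sat) ≈ 0.2 V, the transistor is in the active region as assumed.

V_CE ≈ 16 V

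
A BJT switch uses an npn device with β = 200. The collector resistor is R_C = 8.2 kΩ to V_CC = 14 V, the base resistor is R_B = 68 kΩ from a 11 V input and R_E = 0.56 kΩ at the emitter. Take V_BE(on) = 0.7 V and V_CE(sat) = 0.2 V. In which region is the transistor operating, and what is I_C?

saturation; I_C ≈ 1.6 mA

Assume active: I_B = (11 − 0.7)/(68 + 201×0.56) = 0.057 mA, I_C = β·I_B = 11.4 mA.
Then V_CE = 14 − 11.4×8.2 − 11.5×0.56 = -86 V < 0.2 V — the active assumption fails.
Re-solve with V_CE = 0.2 V. KCL at the emitter: V_E/R_E = (V_BB−0.7−V_E)/R_B + (V_CC−0.2−V_E)/R_C, giving V_E = 0.954 V.
I_C = (V_CC − 0.2 − V_E)/R_C = (13.8 − 0.954)/8.2 = 1.57 mA.
Check: I_B = (10.3 − 0.954)/68 = 0.137 mA, and β·I_B = 27.5 mA > I_C, confirming saturation.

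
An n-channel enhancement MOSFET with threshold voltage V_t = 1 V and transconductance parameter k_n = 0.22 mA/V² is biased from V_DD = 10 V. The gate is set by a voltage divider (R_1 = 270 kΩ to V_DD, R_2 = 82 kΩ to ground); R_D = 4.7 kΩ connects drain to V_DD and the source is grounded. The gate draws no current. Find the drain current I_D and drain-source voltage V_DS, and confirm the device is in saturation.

V_G = V_DD·R_2/(R_1+R_2) = 10×82/352 = 2.33 V. With the source grounded, V_GS = V_G = 2.33 V.
Assume saturation: I_D = (k_n/2)(V_GS − V_t)² = (0.22/2)×(2.33 − 1)² = 0.11×1.33² = 0.194 mA.
V_DS = V_DD − I_D·R_D = 10 − 0.194×4.7 = 9.09 V.
Saturation requires V_DS ≥ V_GS − V_t = 1.33 V; 9.09 ≥ 1.33 ✓.

I_D ≈ 0.19 mA, V_DS ≈ 9.1 V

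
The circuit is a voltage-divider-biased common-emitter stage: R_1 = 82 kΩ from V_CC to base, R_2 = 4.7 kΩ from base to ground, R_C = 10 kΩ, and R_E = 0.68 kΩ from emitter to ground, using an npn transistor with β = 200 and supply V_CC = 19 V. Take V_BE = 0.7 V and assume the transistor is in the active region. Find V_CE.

Thevenize the base divider: V_Th = V_CC·R_2/(R_1+R_2) = 19×4.7/86.7 = 1.03 V, R_Th = R_1‖R_2 = 4.45 kΩ.
Base-emitter loop: V_Th = I_B·R_Th + V_BE + (β+1)I_B·R_E, so I_B = (1.03 − 0.7) / (4.45 + 201×0.68) = 0.00234 mA.
I_C = β·I_B = 200×0.00234 = 0.468 mA, and I_E = (β+1)I_B = 0.47 mA.
V_CE = V_CC − I_C·R_C − I_E·R_E = 19 − 0.468×10 − 0.47×0.68 = 14 V.
V_CE = 14 V > 0.2 V confirms active-region operation.

V_CE ≈ 14 V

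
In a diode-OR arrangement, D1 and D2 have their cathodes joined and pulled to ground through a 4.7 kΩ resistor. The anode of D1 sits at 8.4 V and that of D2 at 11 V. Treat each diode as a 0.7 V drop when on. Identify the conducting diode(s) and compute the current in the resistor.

Assume both conduct. Then node N would need to be at both 8.4−0.7 = 7.7 V and 11−0.7 = 10.3 V, which is impossible.
Assume only D2 conducts: V_N = 11 − 0.7 = 10.3 V, so I_R = 10.3/4.7 = 2.19 mA.
Check D1: its anode-to-cathode voltage is 8.4 − 10.3 = -1.9 V < 0.7 V, so it is off. The assumption is consistent.

Only D2 conducts; I_R ≈ 2.2 mA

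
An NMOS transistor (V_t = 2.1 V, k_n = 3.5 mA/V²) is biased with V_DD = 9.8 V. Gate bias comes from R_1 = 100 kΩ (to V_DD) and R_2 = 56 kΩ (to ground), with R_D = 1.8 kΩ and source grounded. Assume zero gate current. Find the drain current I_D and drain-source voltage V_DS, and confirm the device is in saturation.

V_G = V_DD·R_2/(R_1+R_2) = 9.8×56/156 = 3.52 V. With the source grounded, V_GS = V_G = 3.52 V.
Assume saturation: I_D = (k_n/2)(V_GS − V_t)² = (3.5/2)×(3.52 − 2.1)² = 1.75×1.42² = 3.52 mA.
V_DS = V_DD − I_D·R_D = 9.8 − 3.52×1.8 = 3.47 V.
Saturation requires V_DS ≥ V_GS − V_t = 1.42 V; 3.47 ≥ 1.42 ✓.

I_D ≈ 3.5 mA, V_DS ≈ 3.5 V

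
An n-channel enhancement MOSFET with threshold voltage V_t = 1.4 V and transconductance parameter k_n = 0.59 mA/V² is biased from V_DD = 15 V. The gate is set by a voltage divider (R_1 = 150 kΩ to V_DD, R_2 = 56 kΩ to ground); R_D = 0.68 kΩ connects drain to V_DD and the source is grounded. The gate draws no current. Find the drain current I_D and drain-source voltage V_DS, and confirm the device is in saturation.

I_D ≈ 2.1 mA, V_DS ≈ 14 V

V_G = V_DD·R_2/(R_1+R_2) = 15×56/206 = 4.08 V. With the source grounded, V_GS = V_G = 4.08 V.
Assume saturation: I_D = (k_n/2)(V_GS − V_t)² = (0.59/2)×(4.08 − 1.4)² = 0.295×2.68² = 2.12 mA.
V_DS = V_DD − I_D·R_D = 15 − 2.12×0.68 = 13.6 V.
Saturation requires V_DS ≥ V_GS − V_t = 2.68 V; 13.6 ≥ 2.68 ✓.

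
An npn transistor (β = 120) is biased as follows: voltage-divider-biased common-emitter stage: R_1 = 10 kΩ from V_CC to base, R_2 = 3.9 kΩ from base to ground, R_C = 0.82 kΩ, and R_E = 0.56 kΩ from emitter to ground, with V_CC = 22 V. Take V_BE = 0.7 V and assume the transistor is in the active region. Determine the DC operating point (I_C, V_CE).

Thevenize the base divider: V_Th = V_CC·R_2/(R_1+R_2) = 22×3.9/13.9 = 6.17 V, R_Th = R_1‖R_2 = 2.81 kΩ.
Base-emitter loop: V_Th = I_B·R_Th + V_BE + (β+1)I_B·R_E, so I_B = (6.17 − 0.7) / (2.81 + 121×0.56) = 0.0776 mA.
I_C = β·I_B = 120×0.0776 = 9.31 mA, and I_E = (β+1)I_B = 9.38 mA.
V_CE = V_CC − I_C·R_C − I_E·R_E = 22 − 9.31×0.82 − 9.38×0.56 = 9.11 V.
V_CE = 9.11 V > 0.2 V confirms active-region operation.

I_C ≈ 9.3 mA, V_CE ≈ 9.1 V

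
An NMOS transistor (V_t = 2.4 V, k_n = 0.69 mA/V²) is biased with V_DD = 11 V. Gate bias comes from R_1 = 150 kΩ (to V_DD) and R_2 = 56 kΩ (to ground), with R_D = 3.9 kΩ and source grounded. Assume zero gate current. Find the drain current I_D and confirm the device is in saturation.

I_D ≈ 0.12 mA

V_G = V_DD·R_2/(R_1+R_2) = 11×56/206 = 2.99 V. With the source grounded, V_GS = V_G = 2.99 V.
Assume saturation: I_D = (k_n/2)(V_GS − V_t)² = (0.69/2)×(2.99 − 2.4)² = 0.345×0.59² = 0.12 mA.
V_DS = V_DD − I_D·R_D = 11 − 0.12×3.9 = 10.5 V.
Saturation requires V_DS ≥ V_GS − V_t = 0.59 V; 10.5 ≥ 0.59 ✓.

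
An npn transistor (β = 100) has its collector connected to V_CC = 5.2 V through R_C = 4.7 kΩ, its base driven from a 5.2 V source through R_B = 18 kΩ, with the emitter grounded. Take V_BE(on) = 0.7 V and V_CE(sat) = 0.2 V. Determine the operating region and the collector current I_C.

saturation; I_C ≈ 1.1 mA

Assume active: I_B = (5.2 − 0.7)/18 = 0.25 mA, giving I_C = β·I_B = 25 mA.
But then V_CE = 5.2 − 25×4.7 = -112 V < V_CE(sat) = 0.2 V — impossible in the active region.
So the transistor is saturated. With V_CE = 0.2 V, I_C = (V_CC − 0.2)/R_C = 5/4.7 = 1.06 mA.
Check: β·I_B = 25 mA > I_C = 1.06 mA, confirming saturation.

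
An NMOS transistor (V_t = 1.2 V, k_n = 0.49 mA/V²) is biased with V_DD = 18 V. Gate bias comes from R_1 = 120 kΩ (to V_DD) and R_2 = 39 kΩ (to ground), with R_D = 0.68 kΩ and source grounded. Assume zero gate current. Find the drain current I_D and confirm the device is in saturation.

I_D ≈ 2.5 mA

V_G = V_DD·R_2/(R_1+R_2) = 18×39/159 = 4.42 V. With the source grounded, V_GS = V_G = 4.42 V.
Assume saturation: I_D = (k_n/2)(V_GS − V_t)² = (0.49/2)×(4.42 − 1.2)² = 0.245×3.22² = 2.53 mA.
V_DS = V_DD − I_D·R_D = 18 − 2.53×0.68 = 16.3 V.
Saturation requires V_DS ≥ V_GS − V_t = 3.22 V; 16.3 ≥ 3.22 ✓.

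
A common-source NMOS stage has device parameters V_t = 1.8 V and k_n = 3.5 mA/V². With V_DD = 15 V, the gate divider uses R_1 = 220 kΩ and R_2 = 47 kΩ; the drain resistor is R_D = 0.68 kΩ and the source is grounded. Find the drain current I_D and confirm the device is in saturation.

I_D ≈ 1.2 mA

V_G = V_DD·R_2/(R_1+R_2) = 15×47/267 = 2.64 V. With the source grounded, V_GS = V_G = 2.64 V.
Assume saturation: I_D = (k_n/2)(V_GS − V_t)² = (3.5/2)×(2.64 − 1.8)² = 1.75×0.84² = 1.24 mA.
V_DS = V_DD − I_D·R_D = 15 − 1.24×0.68 = 14.2 V.
Saturation requires V_DS ≥ V_GS − V_t = 0.84 V; 14.2 ≥ 0.84 ✓.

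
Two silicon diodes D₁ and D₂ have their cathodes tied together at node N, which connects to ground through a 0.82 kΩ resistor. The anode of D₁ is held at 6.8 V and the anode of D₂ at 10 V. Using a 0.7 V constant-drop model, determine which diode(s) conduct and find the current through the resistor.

Only D₂ conducts; I_R ≈ 11 mA

Assume both conduct. Then node N would need to be at both 6.8−0.7 = 6.1 V and 10−0.7 = 9.3 V, which is impossible.
Assume only D₂ conducts: V_N = 10 − 0.7 = 9.3 V, so I_R = 9.3/0.82 = 11.3 mA.
Check D₁: its anode-to-cathode voltage is 6.8 − 9.3 = -2.5 V < 0.7 V, so it is off. The assumption is consistent.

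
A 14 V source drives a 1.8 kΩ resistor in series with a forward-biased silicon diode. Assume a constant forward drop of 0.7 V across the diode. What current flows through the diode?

KVL around the loop: 14 = V_D + I·R = 0.7 + I × 1.8 kΩ.
So I = (14 − 0.7) / 1.8 kΩ = 13.3 / 1.8 = 7.39 mA.

I ≈ 7.4 mA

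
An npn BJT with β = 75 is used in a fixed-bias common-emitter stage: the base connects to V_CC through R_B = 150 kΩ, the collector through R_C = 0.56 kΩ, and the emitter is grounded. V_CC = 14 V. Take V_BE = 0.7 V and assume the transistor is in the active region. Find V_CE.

Base loop: V_CC = I_B·R_B + V_BE, so I_B = (14 − 0.7)/150 kΩ = 0.0887 mA.
In the active region I_C = β·I_B = 75 × 0.0887 = 6.65 mA.
Collector loop: V_CE = V_CC − I_C·R_C = 14 − 6.65×0.56 = 10.3 V.
Since V_CE = 10.3 V > V_CE(sat) ≈ 0.2 V, the transistor is in the active region as assumed.

V_CE ≈ 10 V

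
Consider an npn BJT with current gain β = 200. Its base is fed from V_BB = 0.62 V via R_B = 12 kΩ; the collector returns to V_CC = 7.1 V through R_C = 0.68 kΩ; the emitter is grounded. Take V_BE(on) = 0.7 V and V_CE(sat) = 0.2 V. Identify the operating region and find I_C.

cutoff; I_C ≈ 0

V_BB = 0.62 V ≤ V_BE(on) = 0.7 V, so the base-emitter junction is not forward biased.
The transistor is in cutoff: I_B = I_C = 0.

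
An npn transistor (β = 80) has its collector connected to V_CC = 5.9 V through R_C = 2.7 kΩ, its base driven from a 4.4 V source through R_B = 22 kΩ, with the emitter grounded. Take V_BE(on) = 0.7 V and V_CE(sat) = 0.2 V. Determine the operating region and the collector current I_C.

Assume active: I_B = (4.4 − 0.7)/22 = 0.168 mA, giving I_C = β·I_B = 13.5 mA.
But then V_CE = 5.9 − 13.5×2.7 = -30.4 V < V_CE(sat) = 0.2 V — impossible in the active region.
So the transistor is saturated. With V_CE = 0.2 V, I_C = (V_CC − 0.2)/R_C = 5.7/2.7 = 2.11 mA.
Check: β·I_B = 13.5 mA > I_C = 2.11 mA, confirming saturation.

saturation; I_C ≈ 2.1 mA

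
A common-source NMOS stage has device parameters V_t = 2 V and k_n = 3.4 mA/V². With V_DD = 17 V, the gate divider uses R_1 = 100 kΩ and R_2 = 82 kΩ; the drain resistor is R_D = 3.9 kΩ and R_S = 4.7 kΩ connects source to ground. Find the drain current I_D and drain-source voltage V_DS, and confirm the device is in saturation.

I_D ≈ 1 mA, V_DS ≈ 8.1 V

V_G = V_DD·R_2/(R_1+R_2) = 17×82/182 = 7.66 V.
Assume saturation: I_D = (k_n/2)(V_GS − V_t)² with V_GS = V_G − I_D·R_S = 7.66 − 4.7·I_D.
Substituting gives 37.6·I_D² − 91.4·I_D + 54.4 = 0, with roots I_D = 1.04 or 1.4 mA.
The root I_D = 1.4 mA gives V_GS = 1.09 V ≤ V_t, so take I_D = 1.04 mA.
Then V_GS = 2.78 V and V_DS = V_DD − I_D(R_D+R_S) = 17 − 1.04×8.6 = 8.07 V.
Saturation requires V_DS ≥ V_GS − V_t = 0.781 V; 8.07 ≥ 0.781 ✓.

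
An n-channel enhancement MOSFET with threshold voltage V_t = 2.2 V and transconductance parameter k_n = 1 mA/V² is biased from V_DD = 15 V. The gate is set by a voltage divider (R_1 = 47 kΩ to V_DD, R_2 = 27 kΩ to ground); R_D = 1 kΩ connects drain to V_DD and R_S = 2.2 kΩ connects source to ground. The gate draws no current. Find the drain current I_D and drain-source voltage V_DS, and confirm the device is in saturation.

V_G = V_DD·R_2/(R_1+R_2) = 15×27/74 = 5.47 V.
Assume saturation: I_D = (k_n/2)(V_GS − V_t)² with V_GS = V_G − I_D·R_S = 5.47 − 2.2·I_D.
Substituting gives 2.42·I_D² − 8.2·I_D + 5.36 = 0, with roots I_D = 0.883 or 2.51 mA.
The root I_D = 2.51 mA gives V_GS = -0.0384 V ≤ V_t, so take I_D = 0.883 mA.
Then V_GS = 3.53 V and V_DS = V_DD − I_D(R_D+R_S) = 15 − 0.883×3.2 = 12.2 V.
Saturation requires V_DS ≥ V_GS − V_t = 1.33 V; 12.2 ≥ 1.33 ✓.

I_D ≈ 0.88 mA, V_DS ≈ 12 V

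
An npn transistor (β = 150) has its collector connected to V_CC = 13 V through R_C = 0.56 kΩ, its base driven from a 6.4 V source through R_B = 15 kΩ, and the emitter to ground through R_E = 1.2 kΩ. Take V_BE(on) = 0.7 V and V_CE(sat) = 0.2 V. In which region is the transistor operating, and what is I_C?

Assume active. Base-emitter loop: I_B = (V_BB − V_BE)/(R_B + (β+1)R_E) = (6.4 − 0.7)/(15 + 151×1.2) = 0.0291 mA.
I_C = β·I_B = 150×0.0291 = 4.36 mA.
V_CE = V_CC − I_C·R_C − I_E·R_E = 13 − 4.36×0.56 − 4.39×1.2 = 5.3 V > V_CE(sat), so the active-region assumption holds.

active; I_C ≈ 4.4 mA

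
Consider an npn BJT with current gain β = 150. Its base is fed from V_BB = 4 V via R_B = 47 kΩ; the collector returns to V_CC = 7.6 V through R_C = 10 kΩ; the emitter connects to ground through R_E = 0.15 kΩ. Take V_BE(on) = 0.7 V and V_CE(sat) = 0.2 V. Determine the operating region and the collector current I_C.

Assume active: I_B = (4 − 0.7)/(47 + 151×0.15) = 0.0474 mA, I_C = β·I_B = 7.11 mA.
Then V_CE = 7.6 − 7.11×10 − 7.15×0.15 = -64.5 V < 0.2 V — the active assumption fails.
Re-solve with V_CE = 0.2 V. KCL at the emitter: V_E/R_E = (V_BB−0.7−V_E)/R_B + (V_CC−0.2−V_E)/R_C, giving V_E = 0.119 V.
I_C = (V_CC − 0.2 − V_E)/R_C = (7.4 − 0.119)/10 = 0.728 mA.
Check: I_B = (3.3 − 0.119)/47 = 0.0677 mA, and β·I_B = 10.2 mA > I_C, confirming saturation.

saturation; I_C ≈ 0.73 mA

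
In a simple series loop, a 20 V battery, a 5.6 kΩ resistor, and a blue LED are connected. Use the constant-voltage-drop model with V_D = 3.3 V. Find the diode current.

KVL around the loop: 20 = V_D + I·R = 3.3 + I × 5.6 kΩ.
So I = (20 − 3.3) / 5.6 kΩ = 16.7 / 5.6 = 2.98 mA.

I ≈ 3 mA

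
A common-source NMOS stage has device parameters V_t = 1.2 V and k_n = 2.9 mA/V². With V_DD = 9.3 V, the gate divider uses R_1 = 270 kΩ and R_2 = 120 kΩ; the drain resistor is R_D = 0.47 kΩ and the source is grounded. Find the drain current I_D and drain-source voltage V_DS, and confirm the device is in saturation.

I_D ≈ 4 mA, V_DS ≈ 7.4 V

V_G = V_DD·R_2/(R_1+R_2) = 9.3×120/390 = 2.86 V. With the source grounded, V_GS = V_G = 2.86 V.
Assume saturation: I_D = (k_n/2)(V_GS − V_t)² = (2.9/2)×(2.86 − 1.2)² = 1.45×1.66² = 4 mA.
V_DS = V_DD − I_D·R_D = 9.3 − 4×0.47 = 7.42 V.
Saturation requires V_DS ≥ V_GS − V_t = 1.66 V; 7.42 ≥ 1.66 ✓.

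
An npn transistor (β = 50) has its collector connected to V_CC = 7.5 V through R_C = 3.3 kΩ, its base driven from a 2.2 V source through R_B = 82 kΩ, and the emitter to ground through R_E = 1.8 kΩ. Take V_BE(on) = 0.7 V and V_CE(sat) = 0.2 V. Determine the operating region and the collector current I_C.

active; I_C ≈ 0.43 mA

Assume active. Base-emitter loop: I_B = (V_BB − V_BE)/(R_B + (β+1)R_E) = (2.2 − 0.7)/(82 + 51×1.8) = 0.00863 mA.
I_C = β·I_B = 50×0.00863 = 0.432 mA.
V_CE = V_CC − I_C·R_C − I_E·R_E = 7.5 − 0.432×3.3 − 0.44×1.8 = 5.28 V > V_CE(sat), so the active-region assumption holds.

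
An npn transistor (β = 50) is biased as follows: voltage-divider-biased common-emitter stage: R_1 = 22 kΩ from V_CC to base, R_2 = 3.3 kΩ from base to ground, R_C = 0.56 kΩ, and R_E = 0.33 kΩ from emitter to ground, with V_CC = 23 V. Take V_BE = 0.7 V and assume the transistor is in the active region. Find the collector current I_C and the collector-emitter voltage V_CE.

Thevenize the base divider: V_Th = V_CC·R_2/(R_1+R_2) = 23×3.3/25.3 = 3 V, R_Th = R_1‖R_2 = 2.87 kΩ.
Base-emitter loop: V_Th = I_B·R_Th + V_BE + (β+1)I_B·R_E, so I_B = (3 − 0.7) / (2.87 + 51×0.33) = 0.117 mA.
I_C = β·I_B = 50×0.117 = 5.84 mA, and I_E = (β+1)I_B = 5.95 mA.
V_CE = V_CC − I_C·R_C − I_E·R_E = 23 − 5.84×0.56 − 5.95×0.33 = 17.8 V.
V_CE = 17.8 V > 0.2 V confirms active-region operation.

I_C ≈ 5.8 mA, V_CE ≈ 18 V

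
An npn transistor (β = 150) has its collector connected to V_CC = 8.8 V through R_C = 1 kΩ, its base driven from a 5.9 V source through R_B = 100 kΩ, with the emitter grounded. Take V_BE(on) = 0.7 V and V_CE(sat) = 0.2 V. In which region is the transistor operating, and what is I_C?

Assume active. Base-emitter loop: I_B = (V_BB − V_BE)/R_B = (5.9 − 0.7)/100 = 0.052 mA.
I_C = β·I_B = 150×0.052 = 7.8 mA.
V_CE = V_CC − I_C·R_C = 8.8 − 7.8×1 = 1 V > V_CE(sat), so the active-region assumption holds.

active; I_C ≈ 7.8 mA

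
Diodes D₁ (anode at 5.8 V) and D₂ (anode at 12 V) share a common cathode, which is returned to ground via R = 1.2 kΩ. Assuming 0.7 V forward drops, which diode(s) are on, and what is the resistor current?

Only D₂ conducts; I_R ≈ 9.4 mA

Assume both conduct. Then node N would need to be at both 5.8−0.7 = 5.1 V and 12−0.7 = 11.3 V, which is impossible.
Assume only D₂ conducts: V_N = 12 − 0.7 = 11.3 V, so I_R = 11.3/1.2 = 9.42 mA.
Check D₁: its anode-to-cathode voltage is 5.8 − 11.3 = -5.5 V < 0.7 V, so it is off. The assumption is consistent.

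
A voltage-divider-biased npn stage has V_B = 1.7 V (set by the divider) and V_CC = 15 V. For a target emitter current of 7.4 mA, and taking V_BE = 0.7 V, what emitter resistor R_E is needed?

R_E ≈ 0.14 kΩ

V_E = V_B − V_BE = 1.7 − 0.7 = 1 V.
R_E = V_E / I_E = 1 / 7.4 = 0.135 kΩ.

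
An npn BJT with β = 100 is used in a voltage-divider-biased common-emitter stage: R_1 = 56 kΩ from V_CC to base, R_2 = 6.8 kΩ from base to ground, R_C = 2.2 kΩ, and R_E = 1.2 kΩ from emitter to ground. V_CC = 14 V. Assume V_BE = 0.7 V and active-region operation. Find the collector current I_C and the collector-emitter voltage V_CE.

Thevenize the base divider: V_Th = V_CC·R_2/(R_1+R_2) = 14×6.8/62.8 = 1.52 V, R_Th = R_1‖R_2 = 6.06 kΩ.
Base-emitter loop: V_Th = I_B·R_Th + V_BE + (β+1)I_B·R_E, so I_B = (1.52 − 0.7) / (6.06 + 101×1.2) = 0.00641 mA.
I_C = β·I_B = 100×0.00641 = 0.641 mA, and I_E = (β+1)I_B = 0.648 mA.
V_CE = V_CC − I_C·R_C − I_E·R_E = 14 − 0.641×2.2 − 0.648×1.2 = 11.8 V.
V_CE = 11.8 V > 0.2 V confirms active-region operation.

I_C ≈ 0.64 mA, V_CE ≈ 12 V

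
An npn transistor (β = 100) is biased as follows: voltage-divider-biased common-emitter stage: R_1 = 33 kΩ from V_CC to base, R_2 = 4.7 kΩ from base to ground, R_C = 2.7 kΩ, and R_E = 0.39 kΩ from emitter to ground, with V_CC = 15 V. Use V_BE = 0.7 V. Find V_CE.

V_CE ≈ 6.7 V

Thevenize the base divider: V_Th = V_CC·R_2/(R_1+R_2) = 15×4.7/37.7 = 1.87 V, R_Th = R_1‖R_2 = 4.11 kΩ.
Base-emitter loop: V_Th = I_B·R_Th + V_BE + (β+1)I_B·R_E, so I_B = (1.87 − 0.7) / (4.11 + 101×0.39) = 0.0269 mA.
I_C = β·I_B = 100×0.0269 = 2.69 mA, and I_E = (β+1)I_B = 2.72 mA.
V_CE = V_CC − I_C·R_C − I_E·R_E = 15 − 2.69×2.7 − 2.72×0.39 = 6.68 V.
V_CE = 6.68 V > 0.2 V confirms active-region operation.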